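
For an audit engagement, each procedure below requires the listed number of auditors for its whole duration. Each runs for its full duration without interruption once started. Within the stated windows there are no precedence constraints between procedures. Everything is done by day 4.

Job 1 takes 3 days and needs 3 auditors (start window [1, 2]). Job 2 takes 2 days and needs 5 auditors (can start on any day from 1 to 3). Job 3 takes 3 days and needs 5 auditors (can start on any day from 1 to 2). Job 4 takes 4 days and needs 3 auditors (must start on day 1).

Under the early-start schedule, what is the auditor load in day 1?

At early start, day 1 has: Job 1, Job 2, Job 3, Job 4.
Demand: 3 + 5 + 5 + 3 = 16.

16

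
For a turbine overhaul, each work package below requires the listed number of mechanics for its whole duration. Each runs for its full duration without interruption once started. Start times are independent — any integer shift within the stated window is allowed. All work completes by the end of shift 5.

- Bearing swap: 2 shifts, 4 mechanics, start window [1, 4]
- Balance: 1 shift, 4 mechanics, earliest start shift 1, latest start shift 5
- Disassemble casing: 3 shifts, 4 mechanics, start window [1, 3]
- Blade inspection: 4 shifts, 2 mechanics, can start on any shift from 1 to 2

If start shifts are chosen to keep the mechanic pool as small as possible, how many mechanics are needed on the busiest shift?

8

Early-start (Bearing swap@1, Balance@1, Disassemble casing@1, Blade inspection@1) gives peak 14: s1:14  s2:10  s3:6  s4:2  s5:0.
Shift Disassemble casing→3, Blade inspection→2.
Schedule Bearing swap@1, Balance@1, Disassemble casing@3, Blade inspection@2: s1:8  s2:6  s3:6  s4:6  s5:6 — peak 8.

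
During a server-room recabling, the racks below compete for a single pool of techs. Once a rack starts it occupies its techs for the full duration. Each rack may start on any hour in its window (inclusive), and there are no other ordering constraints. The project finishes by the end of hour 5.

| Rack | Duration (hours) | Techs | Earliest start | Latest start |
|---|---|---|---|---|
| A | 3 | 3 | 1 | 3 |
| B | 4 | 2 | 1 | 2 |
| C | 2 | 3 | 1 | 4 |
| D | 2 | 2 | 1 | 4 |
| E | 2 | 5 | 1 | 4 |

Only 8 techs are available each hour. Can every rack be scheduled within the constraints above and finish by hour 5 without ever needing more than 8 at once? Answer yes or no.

no

The minimum achievable peak is 9; 8 < 9, so no feasible schedule stays within the cap.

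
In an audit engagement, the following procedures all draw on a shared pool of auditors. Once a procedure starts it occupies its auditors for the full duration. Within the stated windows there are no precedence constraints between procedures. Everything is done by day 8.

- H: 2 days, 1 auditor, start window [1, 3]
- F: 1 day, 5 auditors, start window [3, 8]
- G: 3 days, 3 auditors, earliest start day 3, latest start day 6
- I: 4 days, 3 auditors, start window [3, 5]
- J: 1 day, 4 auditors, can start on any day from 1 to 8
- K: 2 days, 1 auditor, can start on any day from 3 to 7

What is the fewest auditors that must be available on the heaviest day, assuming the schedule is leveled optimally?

6

Early-start (H@1, F@3, G@3, I@3, J@1, K@3) gives peak 12: d1:5  d2:1  d3:12  d4:7  d5:6  d6:3  d7:0  d8:0.
Shift G→4, I→4, K→7.
Schedule H@1, F@3, G@4, I@4, J@1, K@7: d1:5  d2:1  d3:5  d4:6  d5:6  d6:6  d7:4  d8:1 — peak 6.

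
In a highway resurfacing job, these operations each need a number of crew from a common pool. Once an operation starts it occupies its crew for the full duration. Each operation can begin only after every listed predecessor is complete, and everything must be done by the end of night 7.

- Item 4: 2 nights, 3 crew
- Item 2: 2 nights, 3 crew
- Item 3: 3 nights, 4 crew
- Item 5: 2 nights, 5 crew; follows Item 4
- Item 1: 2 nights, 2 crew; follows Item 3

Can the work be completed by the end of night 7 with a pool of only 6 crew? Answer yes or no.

no

The minimum achievable peak is 7; 6 < 7, so no feasible schedule stays within the cap.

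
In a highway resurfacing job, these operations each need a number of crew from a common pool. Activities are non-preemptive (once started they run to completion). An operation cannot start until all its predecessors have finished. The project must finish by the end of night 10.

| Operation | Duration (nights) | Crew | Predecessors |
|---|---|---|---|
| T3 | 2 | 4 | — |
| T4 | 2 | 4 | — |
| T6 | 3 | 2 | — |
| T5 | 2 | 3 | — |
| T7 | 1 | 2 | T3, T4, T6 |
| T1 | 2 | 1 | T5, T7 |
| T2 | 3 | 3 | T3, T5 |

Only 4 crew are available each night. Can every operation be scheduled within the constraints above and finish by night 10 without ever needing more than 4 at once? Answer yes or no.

no

Total crew member-nights = 41; over 10 nights the average is 41/10 > 4, so some night must exceed 4.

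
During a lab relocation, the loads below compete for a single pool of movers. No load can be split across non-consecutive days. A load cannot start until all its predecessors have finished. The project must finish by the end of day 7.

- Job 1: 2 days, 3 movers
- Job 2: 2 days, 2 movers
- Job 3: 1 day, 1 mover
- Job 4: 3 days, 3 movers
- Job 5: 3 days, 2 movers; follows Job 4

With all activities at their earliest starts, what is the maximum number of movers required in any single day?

9

Early-start schedule: Job 1@1, Job 2@1, Job 3@1, Job 4@1, Job 5@4.
Load per day: day 1: 9, day 2: 8, day 3: 3, day 4: 2, day 5: 2, day 6: 2, day 7: 0.
Peak is 9.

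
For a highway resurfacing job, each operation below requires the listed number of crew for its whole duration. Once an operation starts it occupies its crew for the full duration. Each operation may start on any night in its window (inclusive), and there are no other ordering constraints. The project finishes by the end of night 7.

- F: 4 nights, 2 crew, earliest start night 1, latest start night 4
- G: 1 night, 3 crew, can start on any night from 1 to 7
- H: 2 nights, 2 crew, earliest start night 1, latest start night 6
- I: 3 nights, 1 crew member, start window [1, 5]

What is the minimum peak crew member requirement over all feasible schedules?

Early-start (F@1, G@1, H@1, I@1) gives peak 8: n1:8  n2:5  n3:3  n4:2  n5:0  n6:0  n7:0.
Shift G→5, H→6.
Schedule F@1, G@5, H@6, I@1: n1:3  n2:3  n3:3  n4:2  n5:3  n6:2  n7:2 — peak 3.
Total crew member-nights = 18 over 7 nights ⇒ peak ≥ ⌈18/7⌉ = 3, so 3 is optimal.

3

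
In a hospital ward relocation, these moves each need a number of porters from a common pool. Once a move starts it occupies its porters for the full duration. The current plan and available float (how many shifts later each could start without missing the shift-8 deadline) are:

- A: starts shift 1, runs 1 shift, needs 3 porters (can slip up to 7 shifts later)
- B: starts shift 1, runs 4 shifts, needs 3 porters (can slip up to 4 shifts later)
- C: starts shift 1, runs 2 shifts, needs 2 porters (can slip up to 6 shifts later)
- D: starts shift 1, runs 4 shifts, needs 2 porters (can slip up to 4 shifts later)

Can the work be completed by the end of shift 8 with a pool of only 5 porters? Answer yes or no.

yes

Schedule A@1, B@2, C@1, D@3: s1:5  s2:5  s3:5  s4:5  s5:5  s6:2  s7:0  s8:0 — peak 5 ≤ 5.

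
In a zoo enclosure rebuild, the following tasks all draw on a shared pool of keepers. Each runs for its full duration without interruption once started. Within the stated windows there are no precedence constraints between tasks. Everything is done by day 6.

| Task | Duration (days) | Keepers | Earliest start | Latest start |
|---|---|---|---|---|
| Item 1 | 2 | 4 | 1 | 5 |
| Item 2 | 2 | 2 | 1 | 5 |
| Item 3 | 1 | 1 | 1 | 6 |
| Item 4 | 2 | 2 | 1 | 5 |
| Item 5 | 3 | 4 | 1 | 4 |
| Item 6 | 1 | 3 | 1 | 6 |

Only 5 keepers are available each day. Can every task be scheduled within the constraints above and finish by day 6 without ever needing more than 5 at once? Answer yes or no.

Total keeper-days = 32; over 6 days the average is 32/6 > 5, so some day must exceed 5.

no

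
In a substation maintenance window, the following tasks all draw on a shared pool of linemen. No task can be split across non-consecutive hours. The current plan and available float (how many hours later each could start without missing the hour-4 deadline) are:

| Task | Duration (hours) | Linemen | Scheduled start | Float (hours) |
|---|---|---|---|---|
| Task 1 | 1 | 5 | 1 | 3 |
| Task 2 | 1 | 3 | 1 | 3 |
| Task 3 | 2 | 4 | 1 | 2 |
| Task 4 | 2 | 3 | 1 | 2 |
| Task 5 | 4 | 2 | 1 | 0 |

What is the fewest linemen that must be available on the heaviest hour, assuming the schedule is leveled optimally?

9

Early-start (Task 1@1, Task 2@1, Task 3@1, Task 4@1, Task 5@1) gives peak 17: h1:17  h2:9  h3:2  h4:2.
Shift Task 2→2, Task 3→2, Task 4→3.
Schedule Task 1@1, Task 2@2, Task 3@2, Task 4@3, Task 5@1: h1:7  h2:9  h3:9  h4:5 — peak 9.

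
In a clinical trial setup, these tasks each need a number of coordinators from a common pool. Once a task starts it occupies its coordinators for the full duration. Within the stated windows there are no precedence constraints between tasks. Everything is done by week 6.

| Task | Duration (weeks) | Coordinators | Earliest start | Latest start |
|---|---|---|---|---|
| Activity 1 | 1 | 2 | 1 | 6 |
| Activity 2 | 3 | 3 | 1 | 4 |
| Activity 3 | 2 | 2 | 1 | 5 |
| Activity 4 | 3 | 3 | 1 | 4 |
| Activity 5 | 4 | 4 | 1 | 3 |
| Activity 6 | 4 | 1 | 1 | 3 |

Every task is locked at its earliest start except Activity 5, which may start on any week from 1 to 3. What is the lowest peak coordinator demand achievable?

11

Activity 5@1: w1:15  w2:13  w3:11  w4:5  w5:0  w6:0 → peak 15
Activity 5@2: w1:11  w2:13  w3:11  w4:5  w5:4  w6:0 → peak 13
Activity 5@3: w1:11  w2:9  w3:11  w4:5  w5:4  w6:4 → peak 11
Best is Activity 5@3, peak 11.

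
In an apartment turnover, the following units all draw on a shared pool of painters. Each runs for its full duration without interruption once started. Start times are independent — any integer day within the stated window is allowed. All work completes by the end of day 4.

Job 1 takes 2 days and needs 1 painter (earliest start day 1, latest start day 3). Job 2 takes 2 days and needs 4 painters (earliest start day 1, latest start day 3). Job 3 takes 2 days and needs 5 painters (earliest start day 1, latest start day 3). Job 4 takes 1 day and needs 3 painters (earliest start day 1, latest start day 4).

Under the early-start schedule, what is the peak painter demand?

Early-start schedule: Job 1@1, Job 2@1, Job 3@1, Job 4@1.
Load per day: day 1: 13, day 2: 10, day 3: 0, day 4: 0.
Peak is 13.

13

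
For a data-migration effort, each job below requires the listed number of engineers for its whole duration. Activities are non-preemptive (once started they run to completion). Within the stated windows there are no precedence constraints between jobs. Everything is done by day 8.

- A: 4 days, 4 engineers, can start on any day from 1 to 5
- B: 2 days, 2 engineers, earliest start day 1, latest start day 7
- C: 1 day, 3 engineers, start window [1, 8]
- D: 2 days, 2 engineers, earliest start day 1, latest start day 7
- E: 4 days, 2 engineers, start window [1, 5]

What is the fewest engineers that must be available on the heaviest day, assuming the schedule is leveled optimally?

6

Early-start (A@1, B@1, C@1, D@1, E@1) gives peak 13: d1:13  d2:10  d3:6  d4:6  d5:0  d6:0  d7:0  d8:0.
Shift C→5, D→3, E→5.
Schedule A@1, B@1, C@5, D@3, E@5: d1:6  d2:6  d3:6  d4:6  d5:5  d6:2  d7:2  d8:2 — peak 6.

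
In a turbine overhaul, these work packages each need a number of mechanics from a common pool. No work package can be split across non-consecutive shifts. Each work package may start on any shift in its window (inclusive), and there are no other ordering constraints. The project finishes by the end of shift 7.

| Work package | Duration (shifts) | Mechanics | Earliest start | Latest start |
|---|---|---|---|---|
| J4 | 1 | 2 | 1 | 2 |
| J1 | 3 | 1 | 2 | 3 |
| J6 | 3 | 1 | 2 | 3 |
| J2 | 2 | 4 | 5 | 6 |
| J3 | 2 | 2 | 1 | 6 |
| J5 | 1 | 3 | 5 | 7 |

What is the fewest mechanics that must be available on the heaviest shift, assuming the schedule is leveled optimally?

4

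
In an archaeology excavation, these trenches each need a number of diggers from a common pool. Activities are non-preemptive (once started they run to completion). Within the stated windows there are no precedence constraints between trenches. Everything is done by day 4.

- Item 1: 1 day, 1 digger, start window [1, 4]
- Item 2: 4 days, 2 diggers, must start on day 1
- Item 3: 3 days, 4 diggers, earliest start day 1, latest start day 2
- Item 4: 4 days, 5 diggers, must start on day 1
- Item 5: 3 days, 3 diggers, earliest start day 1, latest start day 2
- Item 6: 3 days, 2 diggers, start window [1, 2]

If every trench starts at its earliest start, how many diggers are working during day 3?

At early start, day 3 has: Item 2, Item 3, Item 4, Item 5, Item 6.
Demand: 2 + 4 + 5 + 3 + 2 = 16.

16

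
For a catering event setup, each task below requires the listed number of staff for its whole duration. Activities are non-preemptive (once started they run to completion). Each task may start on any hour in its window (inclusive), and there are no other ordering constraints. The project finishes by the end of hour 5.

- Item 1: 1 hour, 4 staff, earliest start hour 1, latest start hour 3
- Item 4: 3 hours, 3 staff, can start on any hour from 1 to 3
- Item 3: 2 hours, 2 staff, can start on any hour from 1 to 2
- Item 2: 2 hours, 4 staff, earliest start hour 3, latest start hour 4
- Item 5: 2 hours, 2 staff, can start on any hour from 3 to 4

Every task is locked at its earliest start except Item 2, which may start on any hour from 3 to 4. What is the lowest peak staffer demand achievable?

Item 2@3: h1:9  h2:5  h3:9  h4:6  h5:0 → peak 9
Item 2@4: h1:9  h2:5  h3:5  h4:6  h5:4 → peak 9
Best is Item 2@3, peak 9.

9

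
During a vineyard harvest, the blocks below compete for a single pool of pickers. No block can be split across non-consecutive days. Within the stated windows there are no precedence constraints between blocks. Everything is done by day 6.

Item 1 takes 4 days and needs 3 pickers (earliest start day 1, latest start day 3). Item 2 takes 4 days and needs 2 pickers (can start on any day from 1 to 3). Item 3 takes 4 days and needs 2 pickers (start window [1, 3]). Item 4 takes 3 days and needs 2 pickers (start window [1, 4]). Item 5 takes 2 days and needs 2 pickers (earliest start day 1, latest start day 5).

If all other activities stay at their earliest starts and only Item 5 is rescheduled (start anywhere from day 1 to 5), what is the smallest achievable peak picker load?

9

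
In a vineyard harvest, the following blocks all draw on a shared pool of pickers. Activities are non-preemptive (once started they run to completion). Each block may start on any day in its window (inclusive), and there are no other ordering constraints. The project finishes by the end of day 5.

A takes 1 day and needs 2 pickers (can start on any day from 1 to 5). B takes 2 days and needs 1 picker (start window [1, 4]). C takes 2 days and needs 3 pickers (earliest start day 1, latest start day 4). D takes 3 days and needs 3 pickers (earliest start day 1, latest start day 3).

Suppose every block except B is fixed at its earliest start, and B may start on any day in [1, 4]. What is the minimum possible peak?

B@1: d1:9  d2:7  d3:3  d4:0  d5:0 → peak 9
B@2: d1:8  d2:7  d3:4  d4:0  d5:0 → peak 8
B@3: d1:8  d2:6  d3:4  d4:1  d5:0 → peak 8
B@4: d1:8  d2:6  d3:3  d4:1  d5:1 → peak 8
Best is B@2, peak 8.

8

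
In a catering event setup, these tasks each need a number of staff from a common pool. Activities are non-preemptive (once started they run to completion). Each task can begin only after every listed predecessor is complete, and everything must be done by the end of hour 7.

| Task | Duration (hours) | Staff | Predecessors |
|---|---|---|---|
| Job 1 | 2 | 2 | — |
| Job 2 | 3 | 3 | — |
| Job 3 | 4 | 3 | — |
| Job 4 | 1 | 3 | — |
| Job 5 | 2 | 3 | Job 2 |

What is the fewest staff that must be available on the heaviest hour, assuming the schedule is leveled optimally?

Early-start (Job 1@1, Job 2@1, Job 3@1, Job 4@1, Job 5@4) gives peak 11: h1:11  h2:8  h3:6  h4:6  h5:3  h6:0  h7:0.
Shift Job 3→3, Job 4→4, Job 5→5.
Schedule Job 1@1, Job 2@1, Job 3@3, Job 4@4, Job 5@5: h1:5  h2:5  h3:6  h4:6  h5:6  h6:6  h7:0 — peak 6.

6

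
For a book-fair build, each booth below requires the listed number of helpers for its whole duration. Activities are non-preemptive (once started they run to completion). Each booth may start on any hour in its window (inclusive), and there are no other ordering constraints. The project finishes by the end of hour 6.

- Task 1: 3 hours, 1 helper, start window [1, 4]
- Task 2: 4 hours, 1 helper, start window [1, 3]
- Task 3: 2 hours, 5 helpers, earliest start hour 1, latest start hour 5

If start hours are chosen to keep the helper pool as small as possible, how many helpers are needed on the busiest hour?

Early-start (Task 1@1, Task 2@1, Task 3@1) gives peak 7: h1:7  h2:7  h3:2  h4:1  h5:0  h6:0.
Shift Task 3→5.
Schedule Task 1@1, Task 2@1, Task 3@5: h1:2  h2:2  h3:2  h4:1  h5:5  h6:5 — peak 5.

5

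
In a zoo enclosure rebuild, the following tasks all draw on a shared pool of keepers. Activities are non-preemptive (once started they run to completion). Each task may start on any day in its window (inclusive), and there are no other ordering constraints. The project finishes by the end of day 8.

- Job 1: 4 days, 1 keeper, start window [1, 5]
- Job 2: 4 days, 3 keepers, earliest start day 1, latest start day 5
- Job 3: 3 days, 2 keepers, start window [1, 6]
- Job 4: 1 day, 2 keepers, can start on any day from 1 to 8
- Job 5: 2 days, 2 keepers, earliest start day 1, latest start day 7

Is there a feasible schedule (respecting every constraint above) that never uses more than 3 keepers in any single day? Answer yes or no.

Total keeper-days = 28; over 8 days the average is 28/8 > 3, so some day must exceed 3.

no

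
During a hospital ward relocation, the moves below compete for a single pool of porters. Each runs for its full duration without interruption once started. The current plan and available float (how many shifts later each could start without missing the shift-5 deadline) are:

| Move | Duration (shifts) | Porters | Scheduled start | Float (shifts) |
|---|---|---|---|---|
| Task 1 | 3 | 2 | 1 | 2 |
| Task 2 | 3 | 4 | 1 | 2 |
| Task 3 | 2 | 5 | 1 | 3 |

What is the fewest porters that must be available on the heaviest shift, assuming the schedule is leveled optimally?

Early-start (Task 1@1, Task 2@1, Task 3@1) gives peak 11: s1:11  s2:11  s3:6  s4:0  s5:0.
Shift Task 3→4.
Schedule Task 1@1, Task 2@1, Task 3@4: s1:6  s2:6  s3:6  s4:5  s5:5 — peak 6.
Total porter-shifts = 28 over 5 shifts ⇒ peak ≥ ⌈28/5⌉ = 6, so 6 is optimal.

6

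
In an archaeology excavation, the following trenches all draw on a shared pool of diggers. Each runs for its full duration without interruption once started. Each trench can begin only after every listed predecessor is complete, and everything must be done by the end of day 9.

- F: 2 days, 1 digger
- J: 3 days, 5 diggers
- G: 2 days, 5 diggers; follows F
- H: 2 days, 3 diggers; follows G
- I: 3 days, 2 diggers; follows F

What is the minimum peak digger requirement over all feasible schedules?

Early-start (F@1, J@1, G@3, H@5, I@3) gives peak 12: d1:6  d2:6  d3:12  d4:7  d5:5  d6:3  d7:0  d8:0  d9:0.
Shift G→4, H→6, I→6.
Schedule F@1, J@1, G@4, H@6, I@6: d1:6  d2:6  d3:5  d4:5  d5:5  d6:5  d7:5  d8:2  d9:0 — peak 6.

6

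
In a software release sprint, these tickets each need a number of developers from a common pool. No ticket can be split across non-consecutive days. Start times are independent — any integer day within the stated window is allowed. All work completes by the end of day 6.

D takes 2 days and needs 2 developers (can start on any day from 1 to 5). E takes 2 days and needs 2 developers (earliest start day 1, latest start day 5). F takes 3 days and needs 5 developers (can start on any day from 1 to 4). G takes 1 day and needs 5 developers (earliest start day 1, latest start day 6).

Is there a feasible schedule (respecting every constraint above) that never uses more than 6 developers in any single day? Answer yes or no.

yes

Schedule D@1, E@1, F@3, G@6: d1:4  d2:4  d3:5  d4:5  d5:5  d6:5 — peak 5 ≤ 6.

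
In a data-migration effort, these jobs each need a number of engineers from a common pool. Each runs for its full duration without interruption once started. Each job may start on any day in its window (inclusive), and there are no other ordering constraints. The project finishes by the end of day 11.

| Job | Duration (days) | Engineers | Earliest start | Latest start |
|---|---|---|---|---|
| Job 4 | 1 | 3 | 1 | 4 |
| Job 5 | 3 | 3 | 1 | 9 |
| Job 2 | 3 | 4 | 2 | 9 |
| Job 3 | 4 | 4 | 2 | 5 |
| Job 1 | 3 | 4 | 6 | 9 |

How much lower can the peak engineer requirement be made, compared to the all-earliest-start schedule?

4

Early-start peak: d1:6  d2:11  d3:11  d4:8  d5:4  d6:4  d7:4  d8:4  d9:0  d10:0  d11:0 ⇒ 11.
Leveled (Job 4@1, Job 5@1, Job 2@2, Job 3@5, Job 1@9): d1:6  d2:7  d3:7  d4:4  d5:4  d6:4  d7:4  d8:4  d9:4  d10:4  d11:4 ⇒ 7.
Reduction 11 − 7 = 4.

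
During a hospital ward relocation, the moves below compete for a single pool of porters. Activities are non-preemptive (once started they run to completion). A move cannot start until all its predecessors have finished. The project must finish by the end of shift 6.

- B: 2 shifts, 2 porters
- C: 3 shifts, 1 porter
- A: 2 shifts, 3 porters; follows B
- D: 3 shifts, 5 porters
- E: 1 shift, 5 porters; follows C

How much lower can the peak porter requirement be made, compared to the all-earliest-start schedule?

2

Early-start peak: s1:8  s2:8  s3:9  s4:8  s5:0  s6:0 ⇒ 9.
Leveled (B@1, C@3, A@4, D@1, E@6): s1:7  s2:7  s3:6  s4:4  s5:4  s6:5 ⇒ 7.
Reduction 9 − 7 = 2.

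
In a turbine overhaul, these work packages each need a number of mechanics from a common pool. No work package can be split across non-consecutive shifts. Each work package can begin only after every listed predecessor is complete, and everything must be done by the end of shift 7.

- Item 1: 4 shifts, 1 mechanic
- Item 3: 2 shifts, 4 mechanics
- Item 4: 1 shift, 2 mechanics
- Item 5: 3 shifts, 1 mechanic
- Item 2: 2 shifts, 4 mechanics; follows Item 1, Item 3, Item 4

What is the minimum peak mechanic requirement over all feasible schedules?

5

Early-start (Item 1@1, Item 3@1, Item 4@1, Item 5@1, Item 2@5) gives peak 8: s1:8  s2:6  s3:2  s4:1  s5:4  s6:4  s7:0.
Shift Item 4→3, Item 5→3.
Schedule Item 1@1, Item 3@1, Item 4@3, Item 5@3, Item 2@5: s1:5  s2:5  s3:4  s4:2  s5:5  s6:4  s7:0 — peak 5.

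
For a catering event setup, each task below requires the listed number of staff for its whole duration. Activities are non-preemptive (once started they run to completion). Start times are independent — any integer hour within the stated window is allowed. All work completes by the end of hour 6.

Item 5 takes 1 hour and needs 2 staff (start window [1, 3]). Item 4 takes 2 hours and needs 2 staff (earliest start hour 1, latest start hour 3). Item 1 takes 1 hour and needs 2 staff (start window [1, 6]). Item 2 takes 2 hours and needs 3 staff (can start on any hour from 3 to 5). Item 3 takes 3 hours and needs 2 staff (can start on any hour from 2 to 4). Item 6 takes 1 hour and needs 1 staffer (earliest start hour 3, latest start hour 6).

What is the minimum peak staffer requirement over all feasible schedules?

4

Early-start (Item 5@1, Item 4@1, Item 1@1, Item 2@3, Item 3@2, Item 6@3) gives peak 6: h1:6  h2:4  h3:6  h4:5  h5:0  h6:0.
Shift Item 1→3, Item 2→5, Item 6→4.
Schedule Item 5@1, Item 4@1, Item 1@3, Item 2@5, Item 3@2, Item 6@4: h1:4  h2:4  h3:4  h4:3  h5:3  h6:3 — peak 4.
Total staffer-hours = 21 over 6 hours ⇒ peak ≥ ⌈21/6⌉ = 4, so 4 is optimal.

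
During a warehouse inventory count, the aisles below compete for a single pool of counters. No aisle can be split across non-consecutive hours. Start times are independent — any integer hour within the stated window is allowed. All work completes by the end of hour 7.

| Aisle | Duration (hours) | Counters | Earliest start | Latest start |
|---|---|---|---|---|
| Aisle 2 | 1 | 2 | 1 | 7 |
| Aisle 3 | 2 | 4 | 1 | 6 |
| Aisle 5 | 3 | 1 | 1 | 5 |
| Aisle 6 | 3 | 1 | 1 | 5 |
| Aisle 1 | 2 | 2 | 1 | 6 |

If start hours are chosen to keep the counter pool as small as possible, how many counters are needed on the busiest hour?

4

Early-start (Aisle 2@1, Aisle 3@1, Aisle 5@1, Aisle 6@1, Aisle 1@1) gives peak 10: h1:10  h2:8  h3:2  h4:0  h5:0  h6:0  h7:0.
Shift Aisle 3→2, Aisle 5→4, Aisle 6→4, Aisle 1→4.
Schedule Aisle 2@1, Aisle 3@2, Aisle 5@4, Aisle 6@4, Aisle 1@4: h1:2  h2:4  h3:4  h4:4  h5:4  h6:2  h7:0 — peak 4.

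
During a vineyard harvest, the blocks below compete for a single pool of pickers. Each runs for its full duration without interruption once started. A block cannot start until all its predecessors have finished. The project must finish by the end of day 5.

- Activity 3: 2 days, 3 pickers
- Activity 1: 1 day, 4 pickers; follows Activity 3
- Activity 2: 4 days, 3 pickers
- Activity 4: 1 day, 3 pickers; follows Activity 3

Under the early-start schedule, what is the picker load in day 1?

6

At early start, day 1 has: Activity 3, Activity 2.
Demand: 3 + 3 = 6.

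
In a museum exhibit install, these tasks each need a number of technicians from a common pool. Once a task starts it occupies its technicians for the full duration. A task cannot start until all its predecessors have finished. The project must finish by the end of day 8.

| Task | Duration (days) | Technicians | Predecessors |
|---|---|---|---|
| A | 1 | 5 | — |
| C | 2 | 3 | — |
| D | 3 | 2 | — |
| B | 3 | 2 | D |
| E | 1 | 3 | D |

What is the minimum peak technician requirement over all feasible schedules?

Early-start (A@1, C@1, D@1, B@4, E@4) gives peak 10: d1:10  d2:5  d3:2  d4:5  d5:2  d6:2  d7:0  d8:0.
Shift C→2, D→2, B→5, E→5.
Schedule A@1, C@2, D@2, B@5, E@5: d1:5  d2:5  d3:5  d4:2  d5:5  d6:2  d7:2  d8:0 — peak 5.

5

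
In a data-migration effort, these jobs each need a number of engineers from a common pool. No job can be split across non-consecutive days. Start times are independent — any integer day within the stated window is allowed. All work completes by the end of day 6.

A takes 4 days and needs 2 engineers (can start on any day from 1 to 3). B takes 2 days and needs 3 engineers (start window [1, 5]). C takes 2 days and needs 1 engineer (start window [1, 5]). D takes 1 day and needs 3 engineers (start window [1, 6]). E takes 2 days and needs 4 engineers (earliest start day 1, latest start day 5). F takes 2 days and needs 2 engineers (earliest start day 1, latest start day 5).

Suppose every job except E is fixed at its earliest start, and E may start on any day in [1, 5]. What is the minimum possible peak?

11

E@1: d1:15  d2:12  d3:2  d4:2  d5:0  d6:0 → peak 15
E@2: d1:11  d2:12  d3:6  d4:2  d5:0  d6:0 → peak 12
E@3: d1:11  d2:8  d3:6  d4:6  d5:0  d6:0 → peak 11
E@4: d1:11  d2:8  d3:2  d4:6  d5:4  d6:0 → peak 11
E@5: d1:11  d2:8  d3:2  d4:2  d5:4  d6:4 → peak 11
Best is E@3, peak 11.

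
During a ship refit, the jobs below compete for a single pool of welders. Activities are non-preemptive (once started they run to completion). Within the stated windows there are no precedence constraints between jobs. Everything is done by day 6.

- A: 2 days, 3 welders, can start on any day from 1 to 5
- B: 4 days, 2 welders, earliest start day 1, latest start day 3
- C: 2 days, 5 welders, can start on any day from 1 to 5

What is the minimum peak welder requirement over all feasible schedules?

Early-start (A@1, B@1, C@1) gives peak 10: d1:10  d2:10  d3:2  d4:2  d5:0  d6:0.
Shift C→5.
Schedule A@1, B@1, C@5: d1:5  d2:5  d3:2  d4:2  d5:5  d6:5 — peak 5.

5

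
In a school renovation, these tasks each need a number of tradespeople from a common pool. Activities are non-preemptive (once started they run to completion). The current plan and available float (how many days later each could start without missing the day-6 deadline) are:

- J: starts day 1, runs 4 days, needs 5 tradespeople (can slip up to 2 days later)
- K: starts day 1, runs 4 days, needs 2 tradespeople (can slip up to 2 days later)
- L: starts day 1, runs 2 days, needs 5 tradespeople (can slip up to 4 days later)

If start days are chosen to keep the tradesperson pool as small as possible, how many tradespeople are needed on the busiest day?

Early-start (J@1, K@1, L@1) gives peak 12: d1:12  d2:12  d3:7  d4:7  d5:0  d6:0.
Shift L→5.
Schedule J@1, K@1, L@5: d1:7  d2:7  d3:7  d4:7  d5:5  d6:5 — peak 7.
Total tradesperson-days = 38 over 6 days ⇒ peak ≥ ⌈38/6⌉ = 7, so 7 is optimal.

7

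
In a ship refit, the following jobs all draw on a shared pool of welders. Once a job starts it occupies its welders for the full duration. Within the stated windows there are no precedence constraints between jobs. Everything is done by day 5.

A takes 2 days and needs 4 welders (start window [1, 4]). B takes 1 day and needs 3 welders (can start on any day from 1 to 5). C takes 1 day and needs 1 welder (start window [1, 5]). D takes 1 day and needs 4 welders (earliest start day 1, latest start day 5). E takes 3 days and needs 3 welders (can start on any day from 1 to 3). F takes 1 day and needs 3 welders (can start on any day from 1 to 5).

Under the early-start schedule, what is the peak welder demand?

18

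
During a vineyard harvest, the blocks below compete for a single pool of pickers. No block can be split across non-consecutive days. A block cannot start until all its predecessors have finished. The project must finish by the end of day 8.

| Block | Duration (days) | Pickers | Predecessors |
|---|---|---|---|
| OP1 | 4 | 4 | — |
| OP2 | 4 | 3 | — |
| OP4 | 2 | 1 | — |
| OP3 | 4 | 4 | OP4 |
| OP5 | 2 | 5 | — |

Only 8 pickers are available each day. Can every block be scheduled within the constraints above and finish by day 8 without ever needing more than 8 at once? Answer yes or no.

yes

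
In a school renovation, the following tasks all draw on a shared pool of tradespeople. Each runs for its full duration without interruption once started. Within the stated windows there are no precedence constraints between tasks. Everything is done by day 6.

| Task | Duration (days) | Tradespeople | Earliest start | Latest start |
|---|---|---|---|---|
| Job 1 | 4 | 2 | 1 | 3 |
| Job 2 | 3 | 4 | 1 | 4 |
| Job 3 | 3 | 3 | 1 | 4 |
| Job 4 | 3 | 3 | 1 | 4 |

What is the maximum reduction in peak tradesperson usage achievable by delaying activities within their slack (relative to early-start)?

Early-start peak: d1:12  d2:12  d3:12  d4:2  d5:0  d6:0 ⇒ 12.
Leveled (Job 1@1, Job 2@1, Job 3@4, Job 4@4): d1:6  d2:6  d3:6  d4:8  d5:6  d6:6 ⇒ 8.
Reduction 12 − 8 = 4.

4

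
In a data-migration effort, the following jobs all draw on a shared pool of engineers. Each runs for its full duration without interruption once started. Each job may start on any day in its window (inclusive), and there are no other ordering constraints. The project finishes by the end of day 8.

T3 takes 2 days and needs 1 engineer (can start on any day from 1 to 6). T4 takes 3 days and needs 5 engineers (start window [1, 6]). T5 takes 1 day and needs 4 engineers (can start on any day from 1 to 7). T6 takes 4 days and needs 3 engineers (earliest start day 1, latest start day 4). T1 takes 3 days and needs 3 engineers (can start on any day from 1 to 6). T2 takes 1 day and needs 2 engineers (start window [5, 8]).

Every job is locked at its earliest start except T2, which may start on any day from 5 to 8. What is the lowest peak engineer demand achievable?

T2@5: d1:16  d2:12  d3:11  d4:3  d5:2  d6:0  d7:0  d8:0 → peak 16
T2@6: d1:16  d2:12  d3:11  d4:3  d5:0  d6:2  d7:0  d8:0 → peak 16
T2@7: d1:16  d2:12  d3:11  d4:3  d5:0  d6:0  d7:2  d8:0 → peak 16
T2@8: d1:16  d2:12  d3:11  d4:3  d5:0  d6:0  d7:0  d8:2 → peak 16
Best is T2@5, peak 16.

16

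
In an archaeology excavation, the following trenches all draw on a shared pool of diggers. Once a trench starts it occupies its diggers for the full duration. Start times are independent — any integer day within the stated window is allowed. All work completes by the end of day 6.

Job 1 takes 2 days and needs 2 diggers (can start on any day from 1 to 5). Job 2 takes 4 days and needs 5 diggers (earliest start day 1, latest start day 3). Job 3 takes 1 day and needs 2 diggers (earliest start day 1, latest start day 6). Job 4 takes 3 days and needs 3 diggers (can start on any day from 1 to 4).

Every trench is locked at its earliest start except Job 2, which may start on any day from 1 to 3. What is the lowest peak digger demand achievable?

Job 2@1: d1:12  d2:10  d3:8  d4:5  d5:0  d6:0 → peak 12
Job 2@2: d1:7  d2:10  d3:8  d4:5  d5:5  d6:0 → peak 10
Job 2@3: d1:7  d2:5  d3:8  d4:5  d5:5  d6:5 → peak 8
Best is Job 2@3, peak 8.

8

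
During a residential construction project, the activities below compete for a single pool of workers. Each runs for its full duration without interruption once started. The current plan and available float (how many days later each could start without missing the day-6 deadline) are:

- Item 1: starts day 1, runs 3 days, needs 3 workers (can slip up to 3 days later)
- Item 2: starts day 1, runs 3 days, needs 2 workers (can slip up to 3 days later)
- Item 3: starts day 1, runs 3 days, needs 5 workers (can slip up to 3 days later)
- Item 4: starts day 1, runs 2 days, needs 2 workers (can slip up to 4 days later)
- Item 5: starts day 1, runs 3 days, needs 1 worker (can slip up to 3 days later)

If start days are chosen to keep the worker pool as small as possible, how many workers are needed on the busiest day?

Early-start (Item 1@1, Item 2@1, Item 3@1, Item 4@1, Item 5@1) gives peak 13: d1:13  d2:13  d3:11  d4:0  d5:0  d6:0.
Shift Item 3→4, Item 5→3.
Schedule Item 1@1, Item 2@1, Item 3@4, Item 4@1, Item 5@3: d1:7  d2:7  d3:6  d4:6  d5:6  d6:5 — peak 7.
Total worker-days = 37 over 6 days ⇒ peak ≥ ⌈37/6⌉ = 7, so 7 is optimal.

7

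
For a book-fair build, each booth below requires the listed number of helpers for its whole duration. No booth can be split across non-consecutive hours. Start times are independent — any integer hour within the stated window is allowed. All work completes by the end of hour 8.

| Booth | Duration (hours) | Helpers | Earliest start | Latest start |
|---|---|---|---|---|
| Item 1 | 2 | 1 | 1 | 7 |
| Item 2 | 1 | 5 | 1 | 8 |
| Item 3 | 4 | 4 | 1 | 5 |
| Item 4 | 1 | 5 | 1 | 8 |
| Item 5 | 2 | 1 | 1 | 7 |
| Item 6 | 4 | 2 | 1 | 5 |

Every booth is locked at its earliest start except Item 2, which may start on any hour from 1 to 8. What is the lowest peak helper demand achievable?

13

Item 2@1: h1:18  h2:8  h3:6  h4:6  h5:0  h6:0  h7:0  h8:0 → peak 18
Item 2@2: h1:13  h2:13  h3:6  h4:6  h5:0  h6:0  h7:0  h8:0 → peak 13
Item 2@3: h1:13  h2:8  h3:11  h4:6  h5:0  h6:0  h7:0  h8:0 → peak 13
Item 2@4: h1:13  h2:8  h3:6  h4:11  h5:0  h6:0  h7:0  h8:0 → peak 13
Item 2@5: h1:13  h2:8  h3:6  h4:6  h5:5  h6:0  h7:0  h8:0 → peak 13
Item 2@6: h1:13  h2:8  h3:6  h4:6  h5:0  h6:5  h7:0  h8:0 → peak 13
Item 2@7: h1:13  h2:8  h3:6  h4:6  h5:0  h6:0  h7:5  h8:0 → peak 13
Item 2@8: h1:13  h2:8  h3:6  h4:6  h5:0  h6:0  h7:0  h8:5 → peak 13
Best is Item 2@2, peak 13.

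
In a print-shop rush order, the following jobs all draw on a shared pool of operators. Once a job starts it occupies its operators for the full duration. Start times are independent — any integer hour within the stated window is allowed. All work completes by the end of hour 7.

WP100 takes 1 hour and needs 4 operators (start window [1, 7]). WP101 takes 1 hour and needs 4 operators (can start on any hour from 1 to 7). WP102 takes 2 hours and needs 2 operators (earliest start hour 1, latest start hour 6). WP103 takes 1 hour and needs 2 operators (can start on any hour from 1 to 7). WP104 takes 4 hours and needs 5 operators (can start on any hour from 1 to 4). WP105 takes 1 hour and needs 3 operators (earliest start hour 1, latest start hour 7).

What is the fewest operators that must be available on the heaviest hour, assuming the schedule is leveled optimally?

6

Early-start (WP100@1, WP101@1, WP102@1, WP103@1, WP104@1, WP105@1) gives peak 20: h1:20  h2:7  h3:5  h4:5  h5:0  h6:0  h7:0.
Shift WP101→2, WP103→3, WP104→4, WP105→3.
Schedule WP100@1, WP101@2, WP102@1, WP103@3, WP104@4, WP105@3: h1:6  h2:6  h3:5  h4:5  h5:5  h6:5  h7:5 — peak 6.
Total operator-hours = 37 over 7 hours ⇒ peak ≥ ⌈37/7⌉ = 6, so 6 is optimal.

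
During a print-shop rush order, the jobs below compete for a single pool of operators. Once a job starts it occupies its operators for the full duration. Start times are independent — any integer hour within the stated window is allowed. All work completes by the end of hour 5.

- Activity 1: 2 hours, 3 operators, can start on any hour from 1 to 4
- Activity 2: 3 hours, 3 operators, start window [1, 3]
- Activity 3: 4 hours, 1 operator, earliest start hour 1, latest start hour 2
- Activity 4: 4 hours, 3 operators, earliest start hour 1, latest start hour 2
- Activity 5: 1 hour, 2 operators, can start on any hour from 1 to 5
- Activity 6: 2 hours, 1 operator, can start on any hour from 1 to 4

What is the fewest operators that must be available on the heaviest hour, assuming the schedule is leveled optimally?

Early-start (Activity 1@1, Activity 2@1, Activity 3@1, Activity 4@1, Activity 5@1, Activity 6@1) gives peak 13: h1:13  h2:11  h3:7  h4:4  h5:0.
Shift Activity 2→3, Activity 5→5.
Schedule Activity 1@1, Activity 2@3, Activity 3@1, Activity 4@1, Activity 5@5, Activity 6@1: h1:8  h2:8  h3:7  h4:7  h5:5 — peak 8.

8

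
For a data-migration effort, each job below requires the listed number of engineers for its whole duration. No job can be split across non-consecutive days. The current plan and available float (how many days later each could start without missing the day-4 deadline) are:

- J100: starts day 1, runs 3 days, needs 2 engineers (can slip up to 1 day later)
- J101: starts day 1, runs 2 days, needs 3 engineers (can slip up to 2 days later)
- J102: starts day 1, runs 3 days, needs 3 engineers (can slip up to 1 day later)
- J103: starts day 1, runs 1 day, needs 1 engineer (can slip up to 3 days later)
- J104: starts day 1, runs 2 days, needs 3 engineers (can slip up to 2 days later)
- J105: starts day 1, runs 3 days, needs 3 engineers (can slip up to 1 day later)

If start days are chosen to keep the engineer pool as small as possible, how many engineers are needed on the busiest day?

11

Early-start (J100@1, J101@1, J102@1, J103@1, J104@1, J105@1) gives peak 15: d1:15  d2:14  d3:8  d4:0.
Shift J104→3, J105→2.
Schedule J100@1, J101@1, J102@1, J103@1, J104@3, J105@2: d1:9  d2:11  d3:11  d4:6 — peak 11.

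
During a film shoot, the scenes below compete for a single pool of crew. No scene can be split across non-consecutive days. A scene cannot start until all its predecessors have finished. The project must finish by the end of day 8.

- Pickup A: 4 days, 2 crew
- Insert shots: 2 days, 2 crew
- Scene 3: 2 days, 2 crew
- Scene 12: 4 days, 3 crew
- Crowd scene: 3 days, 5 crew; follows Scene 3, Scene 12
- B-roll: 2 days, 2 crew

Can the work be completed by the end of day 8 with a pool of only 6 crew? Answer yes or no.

The minimum achievable peak is 7; 6 < 7, so no feasible schedule stays within the cap.

no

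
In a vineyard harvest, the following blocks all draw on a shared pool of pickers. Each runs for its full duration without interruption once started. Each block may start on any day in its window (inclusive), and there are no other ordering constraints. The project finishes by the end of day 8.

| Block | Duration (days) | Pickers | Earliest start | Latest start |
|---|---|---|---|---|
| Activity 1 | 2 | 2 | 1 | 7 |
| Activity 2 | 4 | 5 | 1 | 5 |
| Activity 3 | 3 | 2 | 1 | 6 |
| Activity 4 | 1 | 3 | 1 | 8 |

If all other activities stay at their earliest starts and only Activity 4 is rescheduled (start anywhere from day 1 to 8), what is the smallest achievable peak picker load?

Activity 4@1: d1:12  d2:9  d3:7  d4:5  d5:0  d6:0  d7:0  d8:0 → peak 12
Activity 4@2: d1:9  d2:12  d3:7  d4:5  d5:0  d6:0  d7:0  d8:0 → peak 12
Activity 4@3: d1:9  d2:9  d3:10  d4:5  d5:0  d6:0  d7:0  d8:0 → peak 10
Activity 4@4: d1:9  d2:9  d3:7  d4:8  d5:0  d6:0  d7:0  d8:0 → peak 9
Activity 4@5: d1:9  d2:9  d3:7  d4:5  d5:3  d6:0  d7:0  d8:0 → peak 9
Activity 4@6: d1:9  d2:9  d3:7  d4:5  d5:0  d6:3  d7:0  d8:0 → peak 9
Activity 4@7: d1:9  d2:9  d3:7  d4:5  d5:0  d6:0  d7:3  d8:0 → peak 9
Activity 4@8: d1:9  d2:9  d3:7  d4:5  d5:0  d6:0  d7:0  d8:3 → peak 9
Best is Activity 4@4, peak 9.

9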